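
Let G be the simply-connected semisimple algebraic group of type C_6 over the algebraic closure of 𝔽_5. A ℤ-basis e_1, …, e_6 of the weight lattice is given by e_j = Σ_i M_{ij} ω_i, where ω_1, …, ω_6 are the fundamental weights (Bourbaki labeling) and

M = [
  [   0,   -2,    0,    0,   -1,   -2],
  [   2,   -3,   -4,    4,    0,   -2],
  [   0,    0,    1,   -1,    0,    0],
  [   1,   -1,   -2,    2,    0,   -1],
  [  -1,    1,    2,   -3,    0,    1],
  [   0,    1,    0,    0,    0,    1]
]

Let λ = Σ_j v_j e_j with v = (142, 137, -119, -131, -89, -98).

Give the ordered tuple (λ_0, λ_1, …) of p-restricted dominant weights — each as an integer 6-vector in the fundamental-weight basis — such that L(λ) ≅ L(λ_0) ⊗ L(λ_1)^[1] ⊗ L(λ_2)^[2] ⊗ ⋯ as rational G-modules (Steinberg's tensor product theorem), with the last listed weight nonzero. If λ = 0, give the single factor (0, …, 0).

ω-coordinates c = M·v, v = (142, 137, -119, -131, -89, -98):
  c_1 = 0*142 + -2*137 + 0*-119 + 0*-131 + -1*-89 + -2*-98 = 11
  c_2 = 2*142 + -3*137 + -4*-119 + 4*-131 + 0*-89 + -2*-98 = 21
  c_3 = 0*142 + 0*137 + 1*-119 + -1*-131 + 0*-89 + 0*-98 = 12
  c_4 = 1*142 + -1*137 + -2*-119 + 2*-131 + 0*-89 + -1*-98 = 79
  c_5 = -1*142 + 1*137 + 2*-119 + -3*-131 + 0*-89 + 1*-98 = 52
  c_6 = 0*142 + 1*137 + 0*-119 + 0*-131 + 0*-89 + 1*-98 = 39
Writing each c_i in base p = 5:
  c_1 = 11 = 1·5^0 + 2·5^1
  c_2 = 21 = 1·5^0 + 4·5^1
  c_3 = 12 = 2·5^0 + 2·5^1
  c_4 = 79 = 4·5^0 + 0·5^1 + 3·5^2
  c_5 = 52 = 2·5^0 + 0·5^1 + 2·5^2
  c_6 = 39 = 4·5^0 + 2·5^1 + 1·5^2
p-restricted factor λ_0 = (1, 1, 2, 4, 2, 4)
p-restricted factor λ_1 = (2, 4, 2, 0, 0, 2)
p-restricted factor λ_2 = (0, 0, 0, 3, 2, 1)

((1, 1, 2, 4, 2, 4), (2, 4, 2, 0, 0, 2), (0, 0, 0, 3, 2, 1))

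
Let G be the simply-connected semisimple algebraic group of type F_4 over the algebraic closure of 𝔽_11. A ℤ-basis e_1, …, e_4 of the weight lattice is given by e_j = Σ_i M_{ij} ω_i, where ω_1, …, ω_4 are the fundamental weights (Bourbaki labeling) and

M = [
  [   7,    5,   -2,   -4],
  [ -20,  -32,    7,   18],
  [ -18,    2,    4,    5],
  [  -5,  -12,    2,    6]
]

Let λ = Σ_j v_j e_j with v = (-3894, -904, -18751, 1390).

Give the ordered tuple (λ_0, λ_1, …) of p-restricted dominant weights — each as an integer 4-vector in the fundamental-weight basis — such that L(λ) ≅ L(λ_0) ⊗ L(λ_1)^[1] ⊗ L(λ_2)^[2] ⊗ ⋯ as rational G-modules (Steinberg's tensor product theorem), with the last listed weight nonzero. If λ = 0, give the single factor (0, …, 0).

((10, 10, 10, 1), (3, 7, 9, 6), (1, 4, 1, 9))

Converting to the ω-basis (c_i = row i of M dotted with v = (-3894, -904, -18751, 1390)):
  c_1 = (7)·(-3894) + (5)·(-904) + (-2)·(-18751) + (-4)·(1390) = 164
  c_2 = (-20)·(-3894) + (-32)·(-904) + (7)·(-18751) + (18)·(1390) = 571
  c_3 = (-18)·(-3894) + (2)·(-904) + (4)·(-18751) + (5)·(1390) = 230
  c_4 = (-5)·(-3894) + (-12)·(-904) + (2)·(-18751) + (6)·(1390) = 1156
p = 11; digits c_i = Σ_j d_{ij}·11^j, 0 ≤ d_{ij} < 11:
  c_1 = 164 = 10·11^0 + 3·11^1 + 1·11^2
  c_2 = 571 = 10·11^0 + 7·11^1 + 4·11^2
  c_3 = 230 = 10·11^0 + 9·11^1 + 1·11^2
  c_4 = 1156 = 1·11^0 + 6·11^1 + 9·11^2
λ_0 = (10, 10, 10, 1)
λ_1 = (3, 7, 9, 6)
λ_2 = (1, 4, 1, 9)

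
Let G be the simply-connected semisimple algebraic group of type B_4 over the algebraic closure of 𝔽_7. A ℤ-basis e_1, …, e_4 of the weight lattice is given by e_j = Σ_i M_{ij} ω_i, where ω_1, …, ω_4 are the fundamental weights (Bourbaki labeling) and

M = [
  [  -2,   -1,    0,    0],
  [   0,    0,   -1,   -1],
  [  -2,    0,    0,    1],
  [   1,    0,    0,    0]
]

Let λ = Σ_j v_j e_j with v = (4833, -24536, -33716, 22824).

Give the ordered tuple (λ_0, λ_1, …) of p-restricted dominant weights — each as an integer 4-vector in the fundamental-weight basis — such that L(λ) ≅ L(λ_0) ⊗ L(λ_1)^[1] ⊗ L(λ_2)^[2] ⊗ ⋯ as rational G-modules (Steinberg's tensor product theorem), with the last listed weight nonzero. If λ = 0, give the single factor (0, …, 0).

((2, 0, 5, 3), (3, 2, 3, 4), (2, 5, 2, 0), (1, 3, 3, 0), (6, 4, 5, 2))

Converting to the ω-basis (c_i = row i of M dotted with v = (4833, -24536, -33716, 22824)):
  c_1 = (-2)·(4833) + (-1)·(-24536) + (0)·(-33716) + (0)·(22824) = 14870
  c_2 = (0)·(4833) + (0)·(-24536) + (-1)·(-33716) + (-1)·(22824) = 10892
  c_3 = (-2)·(4833) + (0)·(-24536) + (0)·(-33716) + (1)·(22824) = 13158
  c_4 = (1)·(4833) + (0)·(-24536) + (0)·(-33716) + (0)·(22824) = 4833
Base-7 expansion of each c_i:
  c_1 = 14870 = 2·7^0 + 3·7^1 + 2·7^2 + 1·7^3 + 6·7^4
  c_2 = 10892 = 0·7^0 + 2·7^1 + 5·7^2 + 3·7^3 + 4·7^4
  c_3 = 13158 = 5·7^0 + 3·7^1 + 2·7^2 + 3·7^3 + 5·7^4
  c_4 = 4833 = 3·7^0 + 4·7^1 + 0·7^2 + 0·7^3 + 2·7^4
Factor λ_0 = (2, 0, 5, 3)
Factor λ_1 = (3, 2, 3, 4)
Factor λ_2 = (2, 5, 2, 0)
Factor λ_3 = (1, 3, 3, 0)
Factor λ_4 = (6, 4, 5, 2)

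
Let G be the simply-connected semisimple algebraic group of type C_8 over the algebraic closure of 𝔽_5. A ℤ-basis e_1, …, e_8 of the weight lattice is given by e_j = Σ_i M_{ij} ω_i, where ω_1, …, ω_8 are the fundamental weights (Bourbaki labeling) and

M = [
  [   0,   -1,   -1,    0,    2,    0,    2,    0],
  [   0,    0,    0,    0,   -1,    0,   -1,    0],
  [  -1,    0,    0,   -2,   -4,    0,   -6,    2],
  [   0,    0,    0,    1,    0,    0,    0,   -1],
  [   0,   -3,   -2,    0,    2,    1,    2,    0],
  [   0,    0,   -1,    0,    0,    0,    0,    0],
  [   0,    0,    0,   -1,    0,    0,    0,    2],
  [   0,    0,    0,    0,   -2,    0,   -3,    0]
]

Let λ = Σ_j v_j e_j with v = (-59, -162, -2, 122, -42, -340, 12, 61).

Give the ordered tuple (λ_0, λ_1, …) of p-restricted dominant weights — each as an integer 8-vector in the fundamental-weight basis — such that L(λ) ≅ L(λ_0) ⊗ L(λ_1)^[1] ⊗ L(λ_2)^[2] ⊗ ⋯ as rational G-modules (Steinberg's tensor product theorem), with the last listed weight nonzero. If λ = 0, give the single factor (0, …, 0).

In the fundamental-weight basis, λ has coordinates c = M·v (v = (-59, -162, -2, 122, -42, -340, 12, 61)):
  c_1 = 0*-59 + -1*-162 + -1*-2 + 0*122 + 2*-42 + 0*-340 + 2*12 + 0*61 = 104
  c_2 = 0*-59 + 0*-162 + 0*-2 + 0*122 + -1*-42 + 0*-340 + -1*12 + 0*61 = 30
  c_3 = -1*-59 + 0*-162 + 0*-2 + -2*122 + -4*-42 + 0*-340 + -6*12 + 2*61 = 33
  c_4 = 0*-59 + 0*-162 + 0*-2 + 1*122 + 0*-42 + 0*-340 + 0*12 + -1*61 = 61
  c_5 = 0*-59 + -3*-162 + -2*-2 + 0*122 + 2*-42 + 1*-340 + 2*12 + 0*61 = 90
  c_6 = 0*-59 + 0*-162 + -1*-2 + 0*122 + 0*-42 + 0*-340 + 0*12 + 0*61 = 2
  c_7 = 0*-59 + 0*-162 + 0*-2 + -1*122 + 0*-42 + 0*-340 + 0*12 + 2*61 = 0
  c_8 = 0*-59 + 0*-162 + 0*-2 + 0*122 + -2*-42 + 0*-340 + -3*12 + 0*61 = 48
Base-5 expansion of each c_i:
  c_1 = 104 = 4·5^0 + 0·5^1 + 4·5^2
  c_2 = 30 = 0·5^0 + 1·5^1 + 1·5^2
  c_3 = 33 = 3·5^0 + 1·5^1 + 1·5^2
  c_4 = 61 = 1·5^0 + 2·5^1 + 2·5^2
  c_5 = 90 = 0·5^0 + 3·5^1 + 3·5^2
  c_6 = 2 = 2·5^0
  c_7 = 0
  c_8 = 48 = 3·5^0 + 4·5^1 + 1·5^2
Factor λ_0 = (4, 0, 3, 1, 0, 2, 0, 3)
Factor λ_1 = (0, 1, 1, 2, 3, 0, 0, 4)
Factor λ_2 = (4, 1, 1, 2, 3, 0, 0, 1)

((4, 0, 3, 1, 0, 2, 0, 3), (0, 1, 1, 2, 3, 0, 0, 4), (4, 1, 1, 2, 3, 0, 0, 1))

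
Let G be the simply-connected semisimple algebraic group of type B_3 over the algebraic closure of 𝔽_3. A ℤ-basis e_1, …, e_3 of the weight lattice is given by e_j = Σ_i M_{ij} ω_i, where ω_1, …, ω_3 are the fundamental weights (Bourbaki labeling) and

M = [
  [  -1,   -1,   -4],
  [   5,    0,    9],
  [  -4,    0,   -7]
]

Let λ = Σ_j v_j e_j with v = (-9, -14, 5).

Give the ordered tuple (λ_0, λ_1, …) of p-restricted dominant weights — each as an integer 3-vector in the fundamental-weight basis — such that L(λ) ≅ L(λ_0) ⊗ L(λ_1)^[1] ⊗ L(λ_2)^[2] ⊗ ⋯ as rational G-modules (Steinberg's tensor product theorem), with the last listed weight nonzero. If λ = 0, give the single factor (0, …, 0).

((0, 0, 1), (1, 0, 0))

Compute c_i = Σ_j M_{ij} v_j with v = (-9, -14, 5):
  c_1 = (-1)·(-9) + (-1)·(-14) + (-4)·(5) = 3
  c_2 = (5)·(-9) + (0)·(-14) + (9)·(5) = 0
  c_3 = (-4)·(-9) + (0)·(-14) + (-7)·(5) = 1
Base-3 expansion of each c_i:
  c_1 = 3 = 0·3^0 + 1·3^1
  c_2 = 0
  c_3 = 1 = 1·3^0
p-restricted factor λ_0 = (0, 0, 1)
p-restricted factor λ_1 = (1, 0, 0)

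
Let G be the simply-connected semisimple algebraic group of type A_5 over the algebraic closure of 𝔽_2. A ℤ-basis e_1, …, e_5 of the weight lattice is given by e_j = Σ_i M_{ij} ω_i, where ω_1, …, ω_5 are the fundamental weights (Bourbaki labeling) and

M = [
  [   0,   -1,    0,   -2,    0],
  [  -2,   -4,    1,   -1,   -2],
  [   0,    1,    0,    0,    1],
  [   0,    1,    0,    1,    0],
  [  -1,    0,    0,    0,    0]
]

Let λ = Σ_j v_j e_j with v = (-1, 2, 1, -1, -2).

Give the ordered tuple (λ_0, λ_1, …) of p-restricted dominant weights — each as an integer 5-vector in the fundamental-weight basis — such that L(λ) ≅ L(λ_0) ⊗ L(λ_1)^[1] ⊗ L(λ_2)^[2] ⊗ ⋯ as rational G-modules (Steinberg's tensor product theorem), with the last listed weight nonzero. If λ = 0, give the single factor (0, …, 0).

((0, 0, 0, 1, 1),)

ω-coordinates c = M·v, v = (-1, 2, 1, -1, -2):
  c_1 = 0*-1 + -1*2 + 0*1 + -2*-1 + 0*-2 = 0
  c_2 = -2*-1 + -4*2 + 1*1 + -1*-1 + -2*-2 = 0
  c_3 = 0*-1 + 1*2 + 0*1 + 0*-1 + 1*-2 = 0
  c_4 = 0*-1 + 1*2 + 0*1 + 1*-1 + 0*-2 = 1
  c_5 = -1*-1 + 0*2 + 0*1 + 0*-1 + 0*-2 = 1
Expand coordinatewise in base 2:
  c_1 = 0
  c_2 = 0
  c_3 = 0
  c_4 = 1 = 1·2^0
  c_5 = 1 = 1·2^0
λ_0 = (0, 0, 0, 1, 1)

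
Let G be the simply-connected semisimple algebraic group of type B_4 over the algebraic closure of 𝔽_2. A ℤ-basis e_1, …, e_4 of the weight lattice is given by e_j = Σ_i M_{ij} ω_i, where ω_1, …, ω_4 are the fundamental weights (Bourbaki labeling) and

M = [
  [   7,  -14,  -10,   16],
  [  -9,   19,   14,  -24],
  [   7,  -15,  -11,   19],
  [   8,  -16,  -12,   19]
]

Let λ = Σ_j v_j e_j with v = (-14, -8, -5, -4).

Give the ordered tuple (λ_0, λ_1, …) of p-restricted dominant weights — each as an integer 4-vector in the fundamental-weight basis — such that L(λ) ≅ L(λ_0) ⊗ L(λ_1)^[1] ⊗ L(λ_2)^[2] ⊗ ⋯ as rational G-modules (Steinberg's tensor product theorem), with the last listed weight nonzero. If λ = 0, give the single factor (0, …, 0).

Compute c_i = Σ_j M_{ij} v_j with v = (-14, -8, -5, -4):
  c_1 = (7)·(-14) + (-14)·(-8) + (-10)·(-5) + (16)·(-4) = 0
  c_2 = (-9)·(-14) + (19)·(-8) + (14)·(-5) + (-24)·(-4) = 0
  c_3 = (7)·(-14) + (-15)·(-8) + (-11)·(-5) + (19)·(-4) = 1
  c_4 = (8)·(-14) + (-16)·(-8) + (-12)·(-5) + (19)·(-4) = 0
p = 2; digits c_i = Σ_j d_{ij}·2^j, 0 ≤ d_{ij} < 2:
  c_1 = 0
  c_2 = 0
  c_3 = 1 = 1·2^0
  c_4 = 0
λ_0 = (0, 0, 1, 0)

((0, 0, 1, 0),)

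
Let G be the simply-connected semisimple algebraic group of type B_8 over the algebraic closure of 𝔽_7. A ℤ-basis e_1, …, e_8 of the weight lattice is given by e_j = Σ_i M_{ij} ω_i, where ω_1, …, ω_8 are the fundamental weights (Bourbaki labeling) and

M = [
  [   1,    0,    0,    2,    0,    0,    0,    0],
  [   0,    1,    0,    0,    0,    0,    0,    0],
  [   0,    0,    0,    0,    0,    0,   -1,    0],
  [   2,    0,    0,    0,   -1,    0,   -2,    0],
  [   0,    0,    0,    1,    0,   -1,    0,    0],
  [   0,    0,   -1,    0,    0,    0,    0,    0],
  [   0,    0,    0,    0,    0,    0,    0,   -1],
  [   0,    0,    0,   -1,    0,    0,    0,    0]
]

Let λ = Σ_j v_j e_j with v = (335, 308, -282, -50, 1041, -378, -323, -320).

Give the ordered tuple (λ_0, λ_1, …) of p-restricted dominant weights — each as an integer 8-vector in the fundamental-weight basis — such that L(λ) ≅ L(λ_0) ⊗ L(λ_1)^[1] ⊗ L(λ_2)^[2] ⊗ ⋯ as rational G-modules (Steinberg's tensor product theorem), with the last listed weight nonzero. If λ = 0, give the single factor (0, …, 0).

Converting to the ω-basis (c_i = row i of M dotted with v = (335, 308, -282, -50, 1041, -378, -323, -320)):
  c_1 = (1)·(335) + (0)·(308) + (0)·(-282) + (2)·(-50) + (0)·(1041) + (0)·(-378) + (0)·(-323) + (0)·(-320) = 235
  c_2 = (0)·(335) + (1)·(308) + (0)·(-282) + (0)·(-50) + (0)·(1041) + (0)·(-378) + (0)·(-323) + (0)·(-320) = 308
  c_3 = (0)·(335) + (0)·(308) + (0)·(-282) + (0)·(-50) + (0)·(1041) + (0)·(-378) + (-1)·(-323) + (0)·(-320) = 323
  c_4 = (2)·(335) + (0)·(308) + (0)·(-282) + (0)·(-50) + (-1)·(1041) + (0)·(-378) + (-2)·(-323) + (0)·(-320) = 275
  c_5 = (0)·(335) + (0)·(308) + (0)·(-282) + (1)·(-50) + (0)·(1041) + (-1)·(-378) + (0)·(-323) + (0)·(-320) = 328
  c_6 = (0)·(335) + (0)·(308) + (-1)·(-282) + (0)·(-50) + (0)·(1041) + (0)·(-378) + (0)·(-323) + (0)·(-320) = 282
  c_7 = (0)·(335) + (0)·(308) + (0)·(-282) + (0)·(-50) + (0)·(1041) + (0)·(-378) + (0)·(-323) + (-1)·(-320) = 320
  c_8 = (0)·(335) + (0)·(308) + (0)·(-282) + (-1)·(-50) + (0)·(1041) + (0)·(-378) + (0)·(-323) + (0)·(-320) = 50
Base-7 expansion of each c_i:
  c_1 = 235 = 4·7^0 + 5·7^1 + 4·7^2
  c_2 = 308 = 0·7^0 + 2·7^1 + 6·7^2
  c_3 = 323 = 1·7^0 + 4·7^1 + 6·7^2
  c_4 = 275 = 2·7^0 + 4·7^1 + 5·7^2
  c_5 = 328 = 6·7^0 + 4·7^1 + 6·7^2
  c_6 = 282 = 2·7^0 + 5·7^1 + 5·7^2
  c_7 = 320 = 5·7^0 + 3·7^1 + 6·7^2
  c_8 = 50 = 1·7^0 + 0·7^1 + 1·7^2
p-restricted factor λ_0 = (4, 0, 1, 2, 6, 2, 5, 1)
p-restricted factor λ_1 = (5, 2, 4, 4, 4, 5, 3, 0)
p-restricted factor λ_2 = (4, 6, 6, 5, 6, 5, 6, 1)

((4, 0, 1, 2, 6, 2, 5, 1), (5, 2, 4, 4, 4, 5, 3, 0), (4, 6, 6, 5, 6, 5, 6, 1))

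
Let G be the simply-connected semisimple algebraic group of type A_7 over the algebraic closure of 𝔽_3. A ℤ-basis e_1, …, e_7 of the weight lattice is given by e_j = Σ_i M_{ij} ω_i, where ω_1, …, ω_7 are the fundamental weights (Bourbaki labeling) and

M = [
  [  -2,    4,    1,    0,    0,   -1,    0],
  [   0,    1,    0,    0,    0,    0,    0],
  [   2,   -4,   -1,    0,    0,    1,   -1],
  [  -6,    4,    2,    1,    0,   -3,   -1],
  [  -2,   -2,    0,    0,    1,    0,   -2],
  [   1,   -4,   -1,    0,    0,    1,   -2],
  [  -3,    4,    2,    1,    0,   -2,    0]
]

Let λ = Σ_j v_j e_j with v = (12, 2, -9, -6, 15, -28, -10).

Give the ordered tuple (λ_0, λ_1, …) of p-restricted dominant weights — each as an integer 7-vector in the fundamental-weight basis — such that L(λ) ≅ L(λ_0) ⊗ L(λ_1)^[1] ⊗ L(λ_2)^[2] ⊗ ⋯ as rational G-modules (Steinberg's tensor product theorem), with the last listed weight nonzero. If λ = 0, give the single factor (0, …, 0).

In the fundamental-weight basis, λ has coordinates c = M·v (v = (12, 2, -9, -6, 15, -28, -10)):
  c_1 = -2*12 + 4*2 + 1*-9 + 0*-6 + 0*15 + -1*-28 + 0*-10 = 3
  c_2 = 0*12 + 1*2 + 0*-9 + 0*-6 + 0*15 + 0*-28 + 0*-10 = 2
  c_3 = 2*12 + -4*2 + -1*-9 + 0*-6 + 0*15 + 1*-28 + -1*-10 = 7
  c_4 = -6*12 + 4*2 + 2*-9 + 1*-6 + 0*15 + -3*-28 + -1*-10 = 6
  c_5 = -2*12 + -2*2 + 0*-9 + 0*-6 + 1*15 + 0*-28 + -2*-10 = 7
  c_6 = 1*12 + -4*2 + -1*-9 + 0*-6 + 0*15 + 1*-28 + -2*-10 = 5
  c_7 = -3*12 + 4*2 + 2*-9 + 1*-6 + 0*15 + -2*-28 + 0*-10 = 4
p = 3; digits c_i = Σ_j d_{ij}·3^j, 0 ≤ d_{ij} < 3:
  c_1 = 3 = 0·3^0 + 1·3^1
  c_2 = 2 = 2·3^0
  c_3 = 7 = 1·3^0 + 2·3^1
  c_4 = 6 = 0·3^0 + 2·3^1
  c_5 = 7 = 1·3^0 + 2·3^1
  c_6 = 5 = 2·3^0 + 1·3^1
  c_7 = 4 = 1·3^0 + 1·3^1
Factor λ_0 = (0, 2, 1, 0, 1, 2, 1)
Factor λ_1 = (1, 0, 2, 2, 2, 1, 1)

((0, 2, 1, 0, 1, 2, 1), (1, 0, 2, 2, 2, 1, 1))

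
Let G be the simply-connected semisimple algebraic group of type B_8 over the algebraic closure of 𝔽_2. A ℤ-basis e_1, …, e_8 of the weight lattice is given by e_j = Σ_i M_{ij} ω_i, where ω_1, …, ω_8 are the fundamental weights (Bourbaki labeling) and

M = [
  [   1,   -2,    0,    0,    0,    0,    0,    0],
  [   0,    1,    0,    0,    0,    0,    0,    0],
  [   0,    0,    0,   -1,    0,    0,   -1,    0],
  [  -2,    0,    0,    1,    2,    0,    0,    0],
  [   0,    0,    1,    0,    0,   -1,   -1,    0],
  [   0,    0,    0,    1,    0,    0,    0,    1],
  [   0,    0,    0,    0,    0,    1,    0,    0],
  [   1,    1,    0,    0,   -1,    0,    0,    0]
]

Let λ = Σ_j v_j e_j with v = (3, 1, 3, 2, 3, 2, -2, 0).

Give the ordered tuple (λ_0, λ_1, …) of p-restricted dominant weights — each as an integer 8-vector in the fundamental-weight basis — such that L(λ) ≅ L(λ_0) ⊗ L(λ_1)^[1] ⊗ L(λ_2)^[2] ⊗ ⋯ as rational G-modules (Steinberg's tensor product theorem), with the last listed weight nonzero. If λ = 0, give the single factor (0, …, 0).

Converting to the ω-basis (c_i = row i of M dotted with v = (3, 1, 3, 2, 3, 2, -2, 0)):
  c_1 = (1)·(3) + (-2)·(1) + (0)·(3) + (0)·(2) + (0)·(3) + (0)·(2) + (0)·(-2) + (0)·(0) = 1
  c_2 = (0)·(3) + (1)·(1) + (0)·(3) + (0)·(2) + (0)·(3) + (0)·(2) + (0)·(-2) + (0)·(0) = 1
  c_3 = (0)·(3) + (0)·(1) + (0)·(3) + (-1)·(2) + (0)·(3) + (0)·(2) + (-1)·(-2) + (0)·(0) = 0
  c_4 = (-2)·(3) + (0)·(1) + (0)·(3) + (1)·(2) + (2)·(3) + (0)·(2) + (0)·(-2) + (0)·(0) = 2
  c_5 = (0)·(3) + (0)·(1) + (1)·(3) + (0)·(2) + (0)·(3) + (-1)·(2) + (-1)·(-2) + (0)·(0) = 3
  c_6 = (0)·(3) + (0)·(1) + (0)·(3) + (1)·(2) + (0)·(3) + (0)·(2) + (0)·(-2) + (1)·(0) = 2
  c_7 = (0)·(3) + (0)·(1) + (0)·(3) + (0)·(2) + (0)·(3) + (1)·(2) + (0)·(-2) + (0)·(0) = 2
  c_8 = (1)·(3) + (1)·(1) + (0)·(3) + (0)·(2) + (-1)·(3) + (0)·(2) + (0)·(-2) + (0)·(0) = 1
Expand coordinatewise in base 2:
  c_1 = 1 = 1·2^0
  c_2 = 1 = 1·2^0
  c_3 = 0
  c_4 = 2 = 0·2^0 + 1·2^1
  c_5 = 3 = 1·2^0 + 1·2^1
  c_6 = 2 = 0·2^0 + 1·2^1
  c_7 = 2 = 0·2^0 + 1·2^1
  c_8 = 1 = 1·2^0
λ_0 = (1, 1, 0, 0, 1, 0, 0, 1)
λ_1 = (0, 0, 0, 1, 1, 1, 1, 0)

((1, 1, 0, 0, 1, 0, 0, 1), (0, 0, 0, 1, 1, 1, 1, 0))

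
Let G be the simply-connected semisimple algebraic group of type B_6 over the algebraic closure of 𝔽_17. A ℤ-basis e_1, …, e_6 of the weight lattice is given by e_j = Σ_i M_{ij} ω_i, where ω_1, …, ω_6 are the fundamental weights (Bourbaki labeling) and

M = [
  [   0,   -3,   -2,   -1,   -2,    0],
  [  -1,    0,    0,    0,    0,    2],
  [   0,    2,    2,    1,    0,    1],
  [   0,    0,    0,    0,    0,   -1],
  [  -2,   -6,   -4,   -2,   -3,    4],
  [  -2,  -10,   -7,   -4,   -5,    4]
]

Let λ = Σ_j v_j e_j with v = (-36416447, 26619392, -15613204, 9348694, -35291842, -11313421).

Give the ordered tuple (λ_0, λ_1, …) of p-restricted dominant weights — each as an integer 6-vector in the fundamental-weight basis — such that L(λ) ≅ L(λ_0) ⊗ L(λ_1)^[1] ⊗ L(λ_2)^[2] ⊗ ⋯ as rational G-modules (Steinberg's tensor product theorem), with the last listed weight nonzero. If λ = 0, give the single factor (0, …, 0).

Converting to the ω-basis (c_i = row i of M dotted with v = (-36416447, 26619392, -15613204, 9348694, -35291842, -11313421)):
  c_1 = (0)·(-36416447) + (-3)·(26619392) + (-2)·(-15613204) + (-1)·(9348694) + (-2)·(-35291842) + (0)·(-11313421) = 12603222
  c_2 = (-1)·(-36416447) + (0)·(26619392) + (0)·(-15613204) + (0)·(9348694) + (0)·(-35291842) + (2)·(-11313421) = 13789605
  c_3 = (0)·(-36416447) + (2)·(26619392) + (2)·(-15613204) + (1)·(9348694) + (0)·(-35291842) + (1)·(-11313421) = 20047649
  c_4 = (0)·(-36416447) + (0)·(26619392) + (0)·(-15613204) + (0)·(9348694) + (0)·(-35291842) + (-1)·(-11313421) = 11313421
  c_5 = (-2)·(-36416447) + (-6)·(26619392) + (-4)·(-15613204) + (-2)·(9348694) + (-3)·(-35291842) + (4)·(-11313421) = 17493812
  c_6 = (-2)·(-36416447) + (-10)·(26619392) + (-7)·(-15613204) + (-4)·(9348694) + (-5)·(-35291842) + (4)·(-11313421) = 9742152
p = 17; digits c_i = Σ_j d_{ij}·17^j, 0 ≤ d_{ij} < 17:
  c_1 = 12603222 = 0·17^0 + 13·17^1 + 4·17^2 + 15·17^3 + 14·17^4 + 8·17^5
  c_2 = 13789605 = 4·17^0 + 15·17^1 + 12·17^2 + 1·17^3 + 12·17^4 + 9·17^5
  c_3 = 20047649 = 8·17^0 + 0·17^1 + 9·17^2 + 0·17^3 + 2·17^4 + 14·17^5
  c_4 = 11313421 = 6·17^0 + 13·17^1 + 12·17^2 + 7·17^3 + 16·17^4 + 7·17^5
  c_5 = 17493812 = 13·17^0 + 3·17^1 + 12·17^2 + 7·17^3 + 5·17^4 + 12·17^5
  c_6 = 9742152 = 13·17^0 + 14·17^1 + 15·17^2 + 10·17^3 + 14·17^4 + 6·17^5
λ_0 = (0, 4, 8, 6, 13, 13)
λ_1 = (13, 15, 0, 13, 3, 14)
λ_2 = (4, 12, 9, 12, 12, 15)
λ_3 = (15, 1, 0, 7, 7, 10)
λ_4 = (14, 12, 2, 16, 5, 14)
λ_5 = (8, 9, 14, 7, 12, 6)

((0, 4, 8, 6, 13, 13), (13, 15, 0, 13, 3, 14), (4, 12, 9, 12, 12, 15), (15, 1, 0, 7, 7, 10), (14, 12, 2, 16, 5, 14), (8, 9, 14, 7, 12, 6))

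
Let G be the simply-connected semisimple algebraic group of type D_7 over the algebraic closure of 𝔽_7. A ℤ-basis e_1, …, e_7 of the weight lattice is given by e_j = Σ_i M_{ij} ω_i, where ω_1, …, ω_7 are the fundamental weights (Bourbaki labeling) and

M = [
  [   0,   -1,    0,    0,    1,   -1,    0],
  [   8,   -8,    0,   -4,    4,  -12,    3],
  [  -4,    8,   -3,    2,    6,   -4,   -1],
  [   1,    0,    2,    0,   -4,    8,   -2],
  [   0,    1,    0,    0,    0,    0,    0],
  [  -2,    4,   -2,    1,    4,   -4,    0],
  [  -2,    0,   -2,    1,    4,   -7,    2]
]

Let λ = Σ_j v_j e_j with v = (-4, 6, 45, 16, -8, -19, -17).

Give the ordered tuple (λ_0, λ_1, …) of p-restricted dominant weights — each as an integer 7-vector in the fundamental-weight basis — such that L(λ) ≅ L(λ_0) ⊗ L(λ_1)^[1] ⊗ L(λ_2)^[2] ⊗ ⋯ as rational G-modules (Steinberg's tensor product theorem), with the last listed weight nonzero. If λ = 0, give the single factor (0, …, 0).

((5, 1, 6, 0, 6, 2, 1),)

Compute c_i = Σ_j M_{ij} v_j with v = (-4, 6, 45, 16, -8, -19, -17):
  c_1 = 0*-4 + -1*6 + 0*45 + 0*16 + 1*-8 + -1*-19 + 0*-17 = 5
  c_2 = 8*-4 + -8*6 + 0*45 + -4*16 + 4*-8 + -12*-19 + 3*-17 = 1
  c_3 = -4*-4 + 8*6 + -3*45 + 2*16 + 6*-8 + -4*-19 + -1*-17 = 6
  c_4 = 1*-4 + 0*6 + 2*45 + 0*16 + -4*-8 + 8*-19 + -2*-17 = 0
  c_5 = 0*-4 + 1*6 + 0*45 + 0*16 + 0*-8 + 0*-19 + 0*-17 = 6
  c_6 = -2*-4 + 4*6 + -2*45 + 1*16 + 4*-8 + -4*-19 + 0*-17 = 2
  c_7 = -2*-4 + 0*6 + -2*45 + 1*16 + 4*-8 + -7*-19 + 2*-17 = 1
p = 7; digits c_i = Σ_j d_{ij}·7^j, 0 ≤ d_{ij} < 7:
  c_1 = 5 = 5·7^0
  c_2 = 1 = 1·7^0
  c_3 = 6 = 6·7^0
  c_4 = 0
  c_5 = 6 = 6·7^0
  c_6 = 2 = 2·7^0
  c_7 = 1 = 1·7^0
Factor λ_0 = (5, 1, 6, 0, 6, 2, 1)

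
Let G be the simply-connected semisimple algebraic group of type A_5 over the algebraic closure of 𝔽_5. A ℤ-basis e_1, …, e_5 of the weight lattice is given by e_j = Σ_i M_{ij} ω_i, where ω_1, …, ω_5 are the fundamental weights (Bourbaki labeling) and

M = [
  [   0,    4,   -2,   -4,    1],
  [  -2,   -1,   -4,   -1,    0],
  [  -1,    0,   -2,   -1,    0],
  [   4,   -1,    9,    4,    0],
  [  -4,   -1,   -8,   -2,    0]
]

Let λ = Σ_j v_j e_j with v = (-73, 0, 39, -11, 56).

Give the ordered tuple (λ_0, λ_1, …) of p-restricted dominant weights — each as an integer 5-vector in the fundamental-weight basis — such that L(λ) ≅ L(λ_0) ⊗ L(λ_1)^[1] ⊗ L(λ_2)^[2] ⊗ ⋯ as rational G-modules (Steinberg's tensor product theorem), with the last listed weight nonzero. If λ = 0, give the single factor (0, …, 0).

((2, 1, 1, 0, 2), (4, 0, 1, 3, 0))

In the fundamental-weight basis, λ has coordinates c = M·v (v = (-73, 0, 39, -11, 56)):
  c_1 = 0*-73 + 4*0 + -2*39 + -4*-11 + 1*56 = 22
  c_2 = -2*-73 + -1*0 + -4*39 + -1*-11 + 0*56 = 1
  c_3 = -1*-73 + 0*0 + -2*39 + -1*-11 + 0*56 = 6
  c_4 = 4*-73 + -1*0 + 9*39 + 4*-11 + 0*56 = 15
  c_5 = -4*-73 + -1*0 + -8*39 + -2*-11 + 0*56 = 2
p = 5; digits c_i = Σ_j d_{ij}·5^j, 0 ≤ d_{ij} < 5:
  c_1 = 22 = 2·5^0 + 4·5^1
  c_2 = 1 = 1·5^0
  c_3 = 6 = 1·5^0 + 1·5^1
  c_4 = 15 = 0·5^0 + 3·5^1
  c_5 = 2 = 2·5^0
Factor λ_0 = (2, 1, 1, 0, 2)
Factor λ_1 = (4, 0, 1, 3, 0)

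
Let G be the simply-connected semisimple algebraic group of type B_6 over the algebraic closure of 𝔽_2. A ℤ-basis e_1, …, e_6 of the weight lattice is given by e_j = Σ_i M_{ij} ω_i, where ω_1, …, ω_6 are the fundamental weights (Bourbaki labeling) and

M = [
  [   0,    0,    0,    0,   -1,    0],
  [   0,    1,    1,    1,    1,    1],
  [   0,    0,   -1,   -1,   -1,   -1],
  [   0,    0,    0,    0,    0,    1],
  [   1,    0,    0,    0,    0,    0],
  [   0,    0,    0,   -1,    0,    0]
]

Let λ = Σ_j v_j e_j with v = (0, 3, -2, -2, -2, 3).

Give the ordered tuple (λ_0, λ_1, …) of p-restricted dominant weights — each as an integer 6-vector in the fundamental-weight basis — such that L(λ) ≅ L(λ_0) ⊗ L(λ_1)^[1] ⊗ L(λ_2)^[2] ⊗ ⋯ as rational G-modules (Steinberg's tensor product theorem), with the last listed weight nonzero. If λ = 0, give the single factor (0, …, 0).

((0, 0, 1, 1, 0, 0), (1, 0, 1, 1, 0, 1))

Change of basis e → ω: c = M·v where v = (0, 3, -2, -2, -2, 3):
  c_1 = (0)·(0) + (0)·(3) + (0)·(-2) + (0)·(-2) + (-1)·(-2) + (0)·(3) = 2
  c_2 = (0)·(0) + (1)·(3) + (1)·(-2) + (1)·(-2) + (1)·(-2) + (1)·(3) = 0
  c_3 = (0)·(0) + (0)·(3) + (-1)·(-2) + (-1)·(-2) + (-1)·(-2) + (-1)·(3) = 3
  c_4 = (0)·(0) + (0)·(3) + (0)·(-2) + (0)·(-2) + (0)·(-2) + (1)·(3) = 3
  c_5 = (1)·(0) + (0)·(3) + (0)·(-2) + (0)·(-2) + (0)·(-2) + (0)·(3) = 0
  c_6 = (0)·(0) + (0)·(3) + (0)·(-2) + (-1)·(-2) + (0)·(-2) + (0)·(3) = 2
p = 2; digits c_i = Σ_j d_{ij}·2^j, 0 ≤ d_{ij} < 2:
  c_1 = 2 = 0·2^0 + 1·2^1
  c_2 = 0
  c_3 = 3 = 1·2^0 + 1·2^1
  c_4 = 3 = 1·2^0 + 1·2^1
  c_5 = 0
  c_6 = 2 = 0·2^0 + 1·2^1
p-restricted factor λ_0 = (0, 0, 1, 1, 0, 0)
p-restricted factor λ_1 = (1, 0, 1, 1, 0, 1)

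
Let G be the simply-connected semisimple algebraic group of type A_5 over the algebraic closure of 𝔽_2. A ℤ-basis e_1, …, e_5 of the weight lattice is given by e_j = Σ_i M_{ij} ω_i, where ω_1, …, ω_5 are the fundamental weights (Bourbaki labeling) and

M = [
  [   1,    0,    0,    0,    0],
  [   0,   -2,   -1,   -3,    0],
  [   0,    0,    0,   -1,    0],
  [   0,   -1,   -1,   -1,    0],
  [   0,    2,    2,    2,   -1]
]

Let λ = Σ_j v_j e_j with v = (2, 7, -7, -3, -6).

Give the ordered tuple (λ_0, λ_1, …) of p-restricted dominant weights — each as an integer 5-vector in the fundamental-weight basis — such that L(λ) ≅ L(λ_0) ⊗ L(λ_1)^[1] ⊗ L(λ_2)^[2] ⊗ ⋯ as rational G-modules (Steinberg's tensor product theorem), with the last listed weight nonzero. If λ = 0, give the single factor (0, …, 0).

((0, 0, 1, 1, 0), (1, 1, 1, 1, 0))

Compute c_i = Σ_j M_{ij} v_j with v = (2, 7, -7, -3, -6):
  c_1 = 1*2 + 0*7 + 0*-7 + 0*-3 + 0*-6 = 2
  c_2 = 0*2 + -2*7 + -1*-7 + -3*-3 + 0*-6 = 2
  c_3 = 0*2 + 0*7 + 0*-7 + -1*-3 + 0*-6 = 3
  c_4 = 0*2 + -1*7 + -1*-7 + -1*-3 + 0*-6 = 3
  c_5 = 0*2 + 2*7 + 2*-7 + 2*-3 + -1*-6 = 0
p = 2; digits c_i = Σ_j d_{ij}·2^j, 0 ≤ d_{ij} < 2:
  c_1 = 2 = 0·2^0 + 1·2^1
  c_2 = 2 = 0·2^0 + 1·2^1
  c_3 = 3 = 1·2^0 + 1·2^1
  c_4 = 3 = 1·2^0 + 1·2^1
  c_5 = 0
p-restricted factor λ_0 = (0, 0, 1, 1, 0)
p-restricted factor λ_1 = (1, 1, 1, 1, 0)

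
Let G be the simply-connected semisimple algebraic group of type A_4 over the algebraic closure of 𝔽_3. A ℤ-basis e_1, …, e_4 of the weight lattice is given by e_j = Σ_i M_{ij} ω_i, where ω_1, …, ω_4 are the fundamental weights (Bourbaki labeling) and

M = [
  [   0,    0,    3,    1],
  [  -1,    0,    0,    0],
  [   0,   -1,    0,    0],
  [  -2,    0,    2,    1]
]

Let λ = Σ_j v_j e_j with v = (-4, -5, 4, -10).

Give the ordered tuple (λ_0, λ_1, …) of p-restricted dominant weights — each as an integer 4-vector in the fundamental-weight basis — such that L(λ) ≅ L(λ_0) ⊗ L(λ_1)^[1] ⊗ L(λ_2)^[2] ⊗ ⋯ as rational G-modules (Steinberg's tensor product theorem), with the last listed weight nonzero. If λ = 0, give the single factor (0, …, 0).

Compute c_i = Σ_j M_{ij} v_j with v = (-4, -5, 4, -10):
  c_1 = 0*-4 + 0*-5 + 3*4 + 1*-10 = 2
  c_2 = -1*-4 + 0*-5 + 0*4 + 0*-10 = 4
  c_3 = 0*-4 + -1*-5 + 0*4 + 0*-10 = 5
  c_4 = -2*-4 + 0*-5 + 2*4 + 1*-10 = 6
Expand coordinatewise in base 3:
  c_1 = 2 = 2·3^0
  c_2 = 4 = 1·3^0 + 1·3^1
  c_3 = 5 = 2·3^0 + 1·3^1
  c_4 = 6 = 0·3^0 + 2·3^1
Factor λ_0 = (2, 1, 2, 0)
Factor λ_1 = (0, 1, 1, 2)

((2, 1, 2, 0), (0, 1, 1, 2))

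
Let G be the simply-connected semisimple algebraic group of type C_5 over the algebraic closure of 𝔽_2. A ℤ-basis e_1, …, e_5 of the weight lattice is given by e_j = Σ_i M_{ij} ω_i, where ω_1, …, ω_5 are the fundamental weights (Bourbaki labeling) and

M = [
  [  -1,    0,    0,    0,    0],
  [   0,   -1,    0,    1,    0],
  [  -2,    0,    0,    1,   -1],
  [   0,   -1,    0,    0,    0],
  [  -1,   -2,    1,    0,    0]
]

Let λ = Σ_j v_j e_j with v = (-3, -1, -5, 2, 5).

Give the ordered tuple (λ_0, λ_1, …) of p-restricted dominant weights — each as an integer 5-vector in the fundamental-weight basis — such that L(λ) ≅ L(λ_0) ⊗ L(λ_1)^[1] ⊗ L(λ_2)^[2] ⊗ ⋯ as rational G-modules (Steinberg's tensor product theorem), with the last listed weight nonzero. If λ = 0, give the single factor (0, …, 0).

((1, 1, 1, 1, 0), (1, 1, 1, 0, 0))

Converting to the ω-basis (c_i = row i of M dotted with v = (-3, -1, -5, 2, 5)):
  c_1 = (-1)·(-3) + (0)·(-1) + (0)·(-5) + 0·2 + 0·5 = 3
  c_2 = (0)·(-3) + (-1)·(-1) + (0)·(-5) + 1·2 + 0·5 = 3
  c_3 = (-2)·(-3) + (0)·(-1) + (0)·(-5) + 1·2 + (-1)·(5) = 3
  c_4 = (0)·(-3) + (-1)·(-1) + (0)·(-5) + 0·2 + 0·5 = 1
  c_5 = (-1)·(-3) + (-2)·(-1) + (1)·(-5) + 0·2 + 0·5 = 0
Expand coordinatewise in base 2:
  c_1 = 3 = 1·2^0 + 1·2^1
  c_2 = 3 = 1·2^0 + 1·2^1
  c_3 = 3 = 1·2^0 + 1·2^1
  c_4 = 1 = 1·2^0
  c_5 = 0
Factor λ_0 = (1, 1, 1, 1, 0)
Factor λ_1 = (1, 1, 1, 0, 0)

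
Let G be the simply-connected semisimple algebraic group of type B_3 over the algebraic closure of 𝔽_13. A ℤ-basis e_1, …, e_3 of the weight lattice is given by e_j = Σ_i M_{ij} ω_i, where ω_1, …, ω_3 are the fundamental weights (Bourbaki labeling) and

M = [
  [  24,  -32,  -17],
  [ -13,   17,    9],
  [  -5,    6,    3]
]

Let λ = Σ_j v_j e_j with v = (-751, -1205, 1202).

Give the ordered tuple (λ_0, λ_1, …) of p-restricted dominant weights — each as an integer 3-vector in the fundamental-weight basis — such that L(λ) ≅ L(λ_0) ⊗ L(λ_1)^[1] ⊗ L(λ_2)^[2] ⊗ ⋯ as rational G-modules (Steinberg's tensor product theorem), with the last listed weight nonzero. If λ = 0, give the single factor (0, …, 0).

((11, 5, 1), (7, 7, 10))

Converting to the ω-basis (c_i = row i of M dotted with v = (-751, -1205, 1202)):
  c_1 = (24)·(-751) + (-32)·(-1205) + (-17)·(1202) = 102
  c_2 = (-13)·(-751) + (17)·(-1205) + (9)·(1202) = 96
  c_3 = (-5)·(-751) + (6)·(-1205) + (3)·(1202) = 131
Writing each c_i in base p = 13:
  c_1 = 102 = 11·13^0 + 7·13^1
  c_2 = 96 = 5·13^0 + 7·13^1
  c_3 = 131 = 1·13^0 + 10·13^1
Factor λ_0 = (11, 5, 1)
Factor λ_1 = (7, 7, 10)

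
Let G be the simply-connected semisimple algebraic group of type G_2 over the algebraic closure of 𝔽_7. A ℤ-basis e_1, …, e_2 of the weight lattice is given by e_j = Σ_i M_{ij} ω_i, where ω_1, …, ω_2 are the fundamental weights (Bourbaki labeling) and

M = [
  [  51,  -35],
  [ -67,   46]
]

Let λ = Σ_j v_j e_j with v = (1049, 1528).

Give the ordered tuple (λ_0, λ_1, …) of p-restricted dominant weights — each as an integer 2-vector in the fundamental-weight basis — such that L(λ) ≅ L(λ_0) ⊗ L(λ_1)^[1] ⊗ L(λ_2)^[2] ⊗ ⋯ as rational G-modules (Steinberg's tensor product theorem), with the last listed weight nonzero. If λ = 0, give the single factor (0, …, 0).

((5, 5), (2, 0))

Converting to the ω-basis (c_i = row i of M dotted with v = (1049, 1528)):
  c_1 = 51*1049 + -35*1528 = 19
  c_2 = -67*1049 + 46*1528 = 5
Writing each c_i in base p = 7:
  c_1 = 19 = 5·7^0 + 2·7^1
  c_2 = 5 = 5·7^0
p-restricted factor λ_0 = (5, 5)
p-restricted factor λ_1 = (2, 0)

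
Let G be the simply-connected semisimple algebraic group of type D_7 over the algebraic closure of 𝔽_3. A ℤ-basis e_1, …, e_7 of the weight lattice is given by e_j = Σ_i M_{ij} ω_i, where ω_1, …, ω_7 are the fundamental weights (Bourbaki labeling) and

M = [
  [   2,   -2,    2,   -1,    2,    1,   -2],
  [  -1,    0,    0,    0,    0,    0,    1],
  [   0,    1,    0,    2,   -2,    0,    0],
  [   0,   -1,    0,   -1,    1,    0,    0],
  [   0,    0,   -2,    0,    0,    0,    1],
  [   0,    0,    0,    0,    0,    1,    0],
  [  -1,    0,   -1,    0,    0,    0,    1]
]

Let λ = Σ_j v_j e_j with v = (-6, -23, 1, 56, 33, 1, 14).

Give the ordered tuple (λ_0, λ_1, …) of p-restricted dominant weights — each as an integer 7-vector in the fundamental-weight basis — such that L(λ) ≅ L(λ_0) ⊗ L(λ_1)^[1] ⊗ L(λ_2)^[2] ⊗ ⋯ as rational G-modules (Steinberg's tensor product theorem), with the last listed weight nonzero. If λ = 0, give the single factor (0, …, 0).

Compute c_i = Σ_j M_{ij} v_j with v = (-6, -23, 1, 56, 33, 1, 14):
  c_1 = 2*-6 + -2*-23 + 2*1 + -1*56 + 2*33 + 1*1 + -2*14 = 19
  c_2 = -1*-6 + 0*-23 + 0*1 + 0*56 + 0*33 + 0*1 + 1*14 = 20
  c_3 = 0*-6 + 1*-23 + 0*1 + 2*56 + -2*33 + 0*1 + 0*14 = 23
  c_4 = 0*-6 + -1*-23 + 0*1 + -1*56 + 1*33 + 0*1 + 0*14 = 0
  c_5 = 0*-6 + 0*-23 + -2*1 + 0*56 + 0*33 + 0*1 + 1*14 = 12
  c_6 = 0*-6 + 0*-23 + 0*1 + 0*56 + 0*33 + 1*1 + 0*14 = 1
  c_7 = -1*-6 + 0*-23 + -1*1 + 0*56 + 0*33 + 0*1 + 1*14 = 19
p = 3; digits c_i = Σ_j d_{ij}·3^j, 0 ≤ d_{ij} < 3:
  c_1 = 19 = 1·3^0 + 0·3^1 + 2·3^2
  c_2 = 20 = 2·3^0 + 0·3^1 + 2·3^2
  c_3 = 23 = 2·3^0 + 1·3^1 + 2·3^2
  c_4 = 0
  c_5 = 12 = 0·3^0 + 1·3^1 + 1·3^2
  c_6 = 1 = 1·3^0
  c_7 = 19 = 1·3^0 + 0·3^1 + 2·3^2
λ_0 = (1, 2, 2, 0, 0, 1, 1)
λ_1 = (0, 0, 1, 0, 1, 0, 0)
λ_2 = (2, 2, 2, 0, 1, 0, 2)

((1, 2, 2, 0, 0, 1, 1), (0, 0, 1, 0, 1, 0, 0), (2, 2, 2, 0, 1, 0, 2))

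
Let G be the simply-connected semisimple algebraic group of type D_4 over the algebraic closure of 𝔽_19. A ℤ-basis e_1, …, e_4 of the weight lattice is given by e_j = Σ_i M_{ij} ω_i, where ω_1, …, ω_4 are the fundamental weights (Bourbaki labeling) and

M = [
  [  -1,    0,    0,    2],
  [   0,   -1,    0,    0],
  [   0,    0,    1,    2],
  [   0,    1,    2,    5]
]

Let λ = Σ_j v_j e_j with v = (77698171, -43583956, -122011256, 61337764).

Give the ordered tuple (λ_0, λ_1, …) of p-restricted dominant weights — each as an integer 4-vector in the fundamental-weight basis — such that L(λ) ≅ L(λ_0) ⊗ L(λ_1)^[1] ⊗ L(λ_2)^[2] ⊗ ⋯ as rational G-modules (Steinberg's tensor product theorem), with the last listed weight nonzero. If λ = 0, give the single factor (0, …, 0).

((6, 8, 13, 6), (0, 3, 1, 13), (8, 5, 16, 1), (2, 8, 1, 8), (3, 11, 5, 13), (18, 17, 0, 7))

Converting to the ω-basis (c_i = row i of M dotted with v = (77698171, -43583956, -122011256, 61337764)):
  c_1 = -1*77698171 + 0*-43583956 + 0*-122011256 + 2*61337764 = 44977357
  c_2 = 0*77698171 + -1*-43583956 + 0*-122011256 + 0*61337764 = 43583956
  c_3 = 0*77698171 + 0*-43583956 + 1*-122011256 + 2*61337764 = 664272
  c_4 = 0*77698171 + 1*-43583956 + 2*-122011256 + 5*61337764 = 19082352
Base-19 expansion of each c_i:
  c_1 = 44977357 = 6·19^0 + 0·19^1 + 8·19^2 + 2·19^3 + 3·19^4 + 18·19^5
  c_2 = 43583956 = 8·19^0 + 3·19^1 + 5·19^2 + 8·19^3 + 11·19^4 + 17·19^5
  c_3 = 664272 = 13·19^0 + 1·19^1 + 16·19^2 + 1·19^3 + 5·19^4
  c_4 = 19082352 = 6·19^0 + 13·19^1 + 1·19^2 + 8·19^3 + 13·19^4 + 7·19^5
Factor λ_0 = (6, 8, 13, 6)
Factor λ_1 = (0, 3, 1, 13)
Factor λ_2 = (8, 5, 16, 1)
Factor λ_3 = (2, 8, 1, 8)
Factor λ_4 = (3, 11, 5, 13)
Factor λ_5 = (18, 17, 0, 7)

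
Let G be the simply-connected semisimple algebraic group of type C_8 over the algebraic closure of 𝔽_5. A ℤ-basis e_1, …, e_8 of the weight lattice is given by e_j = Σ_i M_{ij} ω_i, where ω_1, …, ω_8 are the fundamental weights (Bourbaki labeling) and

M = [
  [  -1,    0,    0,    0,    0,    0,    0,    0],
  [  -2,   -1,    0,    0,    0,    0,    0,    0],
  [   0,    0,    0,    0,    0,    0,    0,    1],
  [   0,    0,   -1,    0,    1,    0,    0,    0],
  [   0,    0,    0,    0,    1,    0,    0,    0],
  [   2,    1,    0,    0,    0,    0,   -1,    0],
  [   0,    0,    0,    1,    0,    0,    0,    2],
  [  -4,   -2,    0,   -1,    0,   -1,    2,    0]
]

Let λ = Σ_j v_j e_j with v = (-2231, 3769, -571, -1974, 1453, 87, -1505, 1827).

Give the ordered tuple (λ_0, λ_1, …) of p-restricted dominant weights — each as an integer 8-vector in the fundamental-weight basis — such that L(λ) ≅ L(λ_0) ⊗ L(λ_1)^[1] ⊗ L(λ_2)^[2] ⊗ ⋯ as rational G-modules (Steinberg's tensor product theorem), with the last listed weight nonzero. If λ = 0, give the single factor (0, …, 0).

((1, 3, 2, 4, 3, 2, 0, 3), (1, 3, 0, 4, 0, 2, 1, 2), (4, 2, 3, 0, 3, 2, 2, 0), (2, 0, 4, 1, 1, 1, 3, 2), (3, 1, 2, 3, 2, 1, 2, 0))

In the fundamental-weight basis, λ has coordinates c = M·v (v = (-2231, 3769, -571, -1974, 1453, 87, -1505, 1827)):
  c_1 = (-1)·(-2231) + (0)·(3769) + (0)·(-571) + (0)·(-1974) + (0)·(1453) + (0)·(87) + (0)·(-1505) + (0)·(1827) = 2231
  c_2 = (-2)·(-2231) + (-1)·(3769) + (0)·(-571) + (0)·(-1974) + (0)·(1453) + (0)·(87) + (0)·(-1505) + (0)·(1827) = 693
  c_3 = (0)·(-2231) + (0)·(3769) + (0)·(-571) + (0)·(-1974) + (0)·(1453) + (0)·(87) + (0)·(-1505) + (1)·(1827) = 1827
  c_4 = (0)·(-2231) + (0)·(3769) + (-1)·(-571) + (0)·(-1974) + (1)·(1453) + (0)·(87) + (0)·(-1505) + (0)·(1827) = 2024
  c_5 = (0)·(-2231) + (0)·(3769) + (0)·(-571) + (0)·(-1974) + (1)·(1453) + (0)·(87) + (0)·(-1505) + (0)·(1827) = 1453
  c_6 = (2)·(-2231) + (1)·(3769) + (0)·(-571) + (0)·(-1974) + (0)·(1453) + (0)·(87) + (-1)·(-1505) + (0)·(1827) = 812
  c_7 = (0)·(-2231) + (0)·(3769) + (0)·(-571) + (1)·(-1974) + (0)·(1453) + (0)·(87) + (0)·(-1505) + (2)·(1827) = 1680
  c_8 = (-4)·(-2231) + (-2)·(3769) + (0)·(-571) + (-1)·(-1974) + (0)·(1453) + (-1)·(87) + (2)·(-1505) + (0)·(1827) = 263
p = 5; digits c_i = Σ_j d_{ij}·5^j, 0 ≤ d_{ij} < 5:
  c_1 = 2231 = 1·5^0 + 1·5^1 + 4·5^2 + 2·5^3 + 3·5^4
  c_2 = 693 = 3·5^0 + 3·5^1 + 2·5^2 + 0·5^3 + 1·5^4
  c_3 = 1827 = 2·5^0 + 0·5^1 + 3·5^2 + 4·5^3 + 2·5^4
  c_4 = 2024 = 4·5^0 + 4·5^1 + 0·5^2 + 1·5^3 + 3·5^4
  c_5 = 1453 = 3·5^0 + 0·5^1 + 3·5^2 + 1·5^3 + 2·5^4
  c_6 = 812 = 2·5^0 + 2·5^1 + 2·5^2 + 1·5^3 + 1·5^4
  c_7 = 1680 = 0·5^0 + 1·5^1 + 2·5^2 + 3·5^3 + 2·5^4
  c_8 = 263 = 3·5^0 + 2·5^1 + 0·5^2 + 2·5^3
λ_0 = (1, 3, 2, 4, 3, 2, 0, 3)
λ_1 = (1, 3, 0, 4, 0, 2, 1, 2)
λ_2 = (4, 2, 3, 0, 3, 2, 2, 0)
λ_3 = (2, 0, 4, 1, 1, 1, 3, 2)
λ_4 = (3, 1, 2, 3, 2, 1, 2, 0)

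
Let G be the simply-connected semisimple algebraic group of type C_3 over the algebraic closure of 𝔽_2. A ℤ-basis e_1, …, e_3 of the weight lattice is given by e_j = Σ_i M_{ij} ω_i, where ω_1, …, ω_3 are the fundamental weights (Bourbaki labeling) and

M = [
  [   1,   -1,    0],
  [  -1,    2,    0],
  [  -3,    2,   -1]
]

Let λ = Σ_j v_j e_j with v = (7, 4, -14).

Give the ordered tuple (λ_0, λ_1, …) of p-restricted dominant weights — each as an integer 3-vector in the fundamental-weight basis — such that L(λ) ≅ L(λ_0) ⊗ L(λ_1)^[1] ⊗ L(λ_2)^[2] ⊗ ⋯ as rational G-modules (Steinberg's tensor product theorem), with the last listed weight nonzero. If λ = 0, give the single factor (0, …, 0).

((1, 1, 1), (1, 0, 0))

ω-coordinates c = M·v, v = (7, 4, -14):
  c_1 = 1*7 + -1*4 + 0*-14 = 3
  c_2 = -1*7 + 2*4 + 0*-14 = 1
  c_3 = -3*7 + 2*4 + -1*-14 = 1
Base-2 expansion of each c_i:
  c_1 = 3 = 1·2^0 + 1·2^1
  c_2 = 1 = 1·2^0
  c_3 = 1 = 1·2^0
p-restricted factor λ_0 = (1, 1, 1)
p-restricted factor λ_1 = (1, 0, 0)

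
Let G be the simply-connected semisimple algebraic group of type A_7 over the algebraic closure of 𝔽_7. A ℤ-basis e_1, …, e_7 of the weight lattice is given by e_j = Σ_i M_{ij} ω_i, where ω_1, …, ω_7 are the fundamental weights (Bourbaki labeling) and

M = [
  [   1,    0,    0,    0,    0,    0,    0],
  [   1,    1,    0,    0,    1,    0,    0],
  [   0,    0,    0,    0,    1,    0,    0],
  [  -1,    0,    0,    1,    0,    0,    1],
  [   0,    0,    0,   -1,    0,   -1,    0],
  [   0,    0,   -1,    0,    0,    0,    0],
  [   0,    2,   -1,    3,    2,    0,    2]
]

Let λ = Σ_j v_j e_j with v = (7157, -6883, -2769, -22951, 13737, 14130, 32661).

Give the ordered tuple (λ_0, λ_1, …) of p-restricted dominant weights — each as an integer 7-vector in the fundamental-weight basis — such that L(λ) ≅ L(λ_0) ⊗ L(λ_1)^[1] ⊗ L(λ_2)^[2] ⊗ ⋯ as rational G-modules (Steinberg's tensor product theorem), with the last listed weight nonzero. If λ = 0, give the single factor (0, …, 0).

ω-coordinates c = M·v, v = (7157, -6883, -2769, -22951, 13737, 14130, 32661):
  c_1 = 1·7157 + (0)·(-6883) + (0)·(-2769) + (0)·(-22951) + 0·13737 + 0·14130 + 0·32661 = 7157
  c_2 = 1·7157 + (1)·(-6883) + (0)·(-2769) + (0)·(-22951) + 1·13737 + 0·14130 + 0·32661 = 14011
  c_3 = 0·7157 + (0)·(-6883) + (0)·(-2769) + (0)·(-22951) + 1·13737 + 0·14130 + 0·32661 = 13737
  c_4 = (-1)·(7157) + (0)·(-6883) + (0)·(-2769) + (1)·(-22951) + 0·13737 + 0·14130 + 1·32661 = 2553
  c_5 = 0·7157 + (0)·(-6883) + (0)·(-2769) + (-1)·(-22951) + 0·13737 + (-1)·(14130) + 0·32661 = 8821
  c_6 = 0·7157 + (0)·(-6883) + (-1)·(-2769) + (0)·(-22951) + 0·13737 + 0·14130 + 0·32661 = 2769
  c_7 = 0·7157 + (2)·(-6883) + (-1)·(-2769) + (3)·(-22951) + 2·13737 + 0·14130 + 2·32661 = 12946
Expand coordinatewise in base 7:
  c_1 = 7157 = 3·7^0 + 0·7^1 + 6·7^2 + 6·7^3 + 2·7^4
  c_2 = 14011 = 4·7^0 + 6·7^1 + 5·7^2 + 5·7^3 + 5·7^4
  c_3 = 13737 = 3·7^0 + 2·7^1 + 0·7^2 + 5·7^3 + 5·7^4
  c_4 = 2553 = 5·7^0 + 0·7^1 + 3·7^2 + 0·7^3 + 1·7^4
  c_5 = 8821 = 1·7^0 + 0·7^1 + 5·7^2 + 4·7^3 + 3·7^4
  c_6 = 2769 = 4·7^0 + 3·7^1 + 0·7^2 + 1·7^3 + 1·7^4
  c_7 = 12946 = 3·7^0 + 1·7^1 + 5·7^2 + 2·7^3 + 5·7^4
p-restricted factor λ_0 = (3, 4, 3, 5, 1, 4, 3)
p-restricted factor λ_1 = (0, 6, 2, 0, 0, 3, 1)
p-restricted factor λ_2 = (6, 5, 0, 3, 5, 0, 5)
p-restricted factor λ_3 = (6, 5, 5, 0, 4, 1, 2)
p-restricted factor λ_4 = (2, 5, 5, 1, 3, 1, 5)

((3, 4, 3, 5, 1, 4, 3), (0, 6, 2, 0, 0, 3, 1), (6, 5, 0, 3, 5, 0, 5), (6, 5, 5, 0, 4, 1, 2), (2, 5, 5, 1, 3, 1, 5))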